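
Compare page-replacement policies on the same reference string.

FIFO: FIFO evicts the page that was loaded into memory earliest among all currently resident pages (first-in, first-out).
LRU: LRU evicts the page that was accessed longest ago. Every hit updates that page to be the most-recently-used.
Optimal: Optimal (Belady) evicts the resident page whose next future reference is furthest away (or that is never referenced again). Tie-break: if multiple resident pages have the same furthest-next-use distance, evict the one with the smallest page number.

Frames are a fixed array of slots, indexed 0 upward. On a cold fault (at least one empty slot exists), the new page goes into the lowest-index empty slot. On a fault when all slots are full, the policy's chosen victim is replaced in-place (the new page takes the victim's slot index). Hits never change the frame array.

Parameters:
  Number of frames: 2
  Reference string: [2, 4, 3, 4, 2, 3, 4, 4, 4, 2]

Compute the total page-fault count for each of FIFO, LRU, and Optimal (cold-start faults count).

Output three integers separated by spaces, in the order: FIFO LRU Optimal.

Answer: 5 7 5

Derivation:
--- FIFO ---
  step 0: ref 2 -> FAULT, frames=[2,-] (faults so far: 1)
  step 1: ref 4 -> FAULT, frames=[2,4] (faults so far: 2)
  step 2: ref 3 -> FAULT, evict 2, frames=[3,4] (faults so far: 3)
  step 3: ref 4 -> HIT, frames=[3,4] (faults so far: 3)
  step 4: ref 2 -> FAULT, evict 4, frames=[3,2] (faults so far: 4)
  step 5: ref 3 -> HIT, frames=[3,2] (faults so far: 4)
  step 6: ref 4 -> FAULT, evict 3, frames=[4,2] (faults so far: 5)
  step 7: ref 4 -> HIT, frames=[4,2] (faults so far: 5)
  step 8: ref 4 -> HIT, frames=[4,2] (faults so far: 5)
  step 9: ref 2 -> HIT, frames=[4,2] (faults so far: 5)
  FIFO total faults: 5
--- LRU ---
  step 0: ref 2 -> FAULT, frames=[2,-] (faults so far: 1)
  step 1: ref 4 -> FAULT, frames=[2,4] (faults so far: 2)
  step 2: ref 3 -> FAULT, evict 2, frames=[3,4] (faults so far: 3)
  step 3: ref 4 -> HIT, frames=[3,4] (faults so far: 3)
  step 4: ref 2 -> FAULT, evict 3, frames=[2,4] (faults so far: 4)
  step 5: ref 3 -> FAULT, evict 4, frames=[2,3] (faults so far: 5)
  step 6: ref 4 -> FAULT, evict 2, frames=[4,3] (faults so far: 6)
  step 7: ref 4 -> HIT, frames=[4,3] (faults so far: 6)
  step 8: ref 4 -> HIT, frames=[4,3] (faults so far: 6)
  step 9: ref 2 -> FAULT, evict 3, frames=[4,2] (faults so far: 7)
  LRU total faults: 7
--- Optimal ---
  step 0: ref 2 -> FAULT, frames=[2,-] (faults so far: 1)
  step 1: ref 4 -> FAULT, frames=[2,4] (faults so far: 2)
  step 2: ref 3 -> FAULT, evict 2, frames=[3,4] (faults so far: 3)
  step 3: ref 4 -> HIT, frames=[3,4] (faults so far: 3)
  step 4: ref 2 -> FAULT, evict 4, frames=[3,2] (faults so far: 4)
  step 5: ref 3 -> HIT, frames=[3,2] (faults so far: 4)
  step 6: ref 4 -> FAULT, evict 3, frames=[4,2] (faults so far: 5)
  step 7: ref 4 -> HIT, frames=[4,2] (faults so far: 5)
  step 8: ref 4 -> HIT, frames=[4,2] (faults so far: 5)
  step 9: ref 2 -> HIT, frames=[4,2] (faults so far: 5)
  Optimal total faults: 5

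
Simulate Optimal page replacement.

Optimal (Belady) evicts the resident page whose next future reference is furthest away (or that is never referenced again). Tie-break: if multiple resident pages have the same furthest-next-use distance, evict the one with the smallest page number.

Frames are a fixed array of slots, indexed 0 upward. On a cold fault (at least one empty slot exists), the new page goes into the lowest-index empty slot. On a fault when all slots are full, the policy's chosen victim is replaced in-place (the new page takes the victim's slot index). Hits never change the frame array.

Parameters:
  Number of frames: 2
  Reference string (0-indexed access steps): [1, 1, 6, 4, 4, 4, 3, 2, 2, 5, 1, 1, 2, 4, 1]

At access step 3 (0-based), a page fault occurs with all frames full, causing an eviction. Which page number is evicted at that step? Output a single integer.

Answer: 6

Derivation:
Step 0: ref 1 -> FAULT, frames=[1,-]
Step 1: ref 1 -> HIT, frames=[1,-]
Step 2: ref 6 -> FAULT, frames=[1,6]
Step 3: ref 4 -> FAULT, evict 6, frames=[1,4]
At step 3: evicted page 6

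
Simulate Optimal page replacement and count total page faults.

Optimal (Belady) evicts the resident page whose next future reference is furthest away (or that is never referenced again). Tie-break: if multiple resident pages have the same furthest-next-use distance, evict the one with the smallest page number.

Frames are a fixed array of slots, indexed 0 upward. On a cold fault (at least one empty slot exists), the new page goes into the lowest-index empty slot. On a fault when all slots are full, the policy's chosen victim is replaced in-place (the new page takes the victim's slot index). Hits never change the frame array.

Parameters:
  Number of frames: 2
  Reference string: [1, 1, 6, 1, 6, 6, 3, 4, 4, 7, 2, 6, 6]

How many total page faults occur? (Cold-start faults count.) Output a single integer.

Step 0: ref 1 → FAULT, frames=[1,-]
Step 1: ref 1 → HIT, frames=[1,-]
Step 2: ref 6 → FAULT, frames=[1,6]
Step 3: ref 1 → HIT, frames=[1,6]
Step 4: ref 6 → HIT, frames=[1,6]
Step 5: ref 6 → HIT, frames=[1,6]
Step 6: ref 3 → FAULT (evict 1), frames=[3,6]
Step 7: ref 4 → FAULT (evict 3), frames=[4,6]
Step 8: ref 4 → HIT, frames=[4,6]
Step 9: ref 7 → FAULT (evict 4), frames=[7,6]
Step 10: ref 2 → FAULT (evict 7), frames=[2,6]
Step 11: ref 6 → HIT, frames=[2,6]
Step 12: ref 6 → HIT, frames=[2,6]
Total faults: 6

Answer: 6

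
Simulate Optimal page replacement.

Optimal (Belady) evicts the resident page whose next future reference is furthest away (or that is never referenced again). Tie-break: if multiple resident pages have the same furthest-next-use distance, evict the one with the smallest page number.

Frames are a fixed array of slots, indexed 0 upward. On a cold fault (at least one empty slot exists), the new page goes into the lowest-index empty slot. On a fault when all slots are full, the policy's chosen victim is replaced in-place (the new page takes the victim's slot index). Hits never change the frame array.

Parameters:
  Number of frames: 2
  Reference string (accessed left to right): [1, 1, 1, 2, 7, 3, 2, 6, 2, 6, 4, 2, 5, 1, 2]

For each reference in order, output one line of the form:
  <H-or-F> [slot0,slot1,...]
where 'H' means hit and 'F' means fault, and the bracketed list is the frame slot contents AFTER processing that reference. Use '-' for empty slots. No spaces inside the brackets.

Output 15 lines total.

F [1,-]
H [1,-]
H [1,-]
F [1,2]
F [7,2]
F [3,2]
H [3,2]
F [6,2]
H [6,2]
H [6,2]
F [4,2]
H [4,2]
F [5,2]
F [1,2]
H [1,2]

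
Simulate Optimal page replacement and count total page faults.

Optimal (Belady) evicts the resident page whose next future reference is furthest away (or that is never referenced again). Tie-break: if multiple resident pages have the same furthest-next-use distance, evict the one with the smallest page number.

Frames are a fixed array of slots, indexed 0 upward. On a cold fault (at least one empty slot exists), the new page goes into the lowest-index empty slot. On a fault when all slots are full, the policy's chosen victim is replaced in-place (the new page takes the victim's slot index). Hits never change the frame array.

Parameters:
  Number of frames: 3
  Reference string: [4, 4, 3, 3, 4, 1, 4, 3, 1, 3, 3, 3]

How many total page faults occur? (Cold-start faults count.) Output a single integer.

Step 0: ref 4 → FAULT, frames=[4,-,-]
Step 1: ref 4 → HIT, frames=[4,-,-]
Step 2: ref 3 → FAULT, frames=[4,3,-]
Step 3: ref 3 → HIT, frames=[4,3,-]
Step 4: ref 4 → HIT, frames=[4,3,-]
Step 5: ref 1 → FAULT, frames=[4,3,1]
Step 6: ref 4 → HIT, frames=[4,3,1]
Step 7: ref 3 → HIT, frames=[4,3,1]
Step 8: ref 1 → HIT, frames=[4,3,1]
Step 9: ref 3 → HIT, frames=[4,3,1]
Step 10: ref 3 → HIT, frames=[4,3,1]
Step 11: ref 3 → HIT, frames=[4,3,1]
Total faults: 3

Answer: 3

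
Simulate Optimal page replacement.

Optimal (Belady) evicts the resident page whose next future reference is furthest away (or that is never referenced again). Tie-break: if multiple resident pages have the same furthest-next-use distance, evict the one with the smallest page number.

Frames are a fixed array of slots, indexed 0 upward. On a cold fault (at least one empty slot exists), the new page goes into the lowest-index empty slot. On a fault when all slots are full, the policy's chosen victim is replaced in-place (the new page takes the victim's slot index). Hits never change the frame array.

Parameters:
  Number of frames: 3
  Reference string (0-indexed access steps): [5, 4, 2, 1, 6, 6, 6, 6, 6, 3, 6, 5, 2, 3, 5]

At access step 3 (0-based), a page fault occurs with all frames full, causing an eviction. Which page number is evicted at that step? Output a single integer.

Step 0: ref 5 -> FAULT, frames=[5,-,-]
Step 1: ref 4 -> FAULT, frames=[5,4,-]
Step 2: ref 2 -> FAULT, frames=[5,4,2]
Step 3: ref 1 -> FAULT, evict 4, frames=[5,1,2]
At step 3: evicted page 4

Answer: 4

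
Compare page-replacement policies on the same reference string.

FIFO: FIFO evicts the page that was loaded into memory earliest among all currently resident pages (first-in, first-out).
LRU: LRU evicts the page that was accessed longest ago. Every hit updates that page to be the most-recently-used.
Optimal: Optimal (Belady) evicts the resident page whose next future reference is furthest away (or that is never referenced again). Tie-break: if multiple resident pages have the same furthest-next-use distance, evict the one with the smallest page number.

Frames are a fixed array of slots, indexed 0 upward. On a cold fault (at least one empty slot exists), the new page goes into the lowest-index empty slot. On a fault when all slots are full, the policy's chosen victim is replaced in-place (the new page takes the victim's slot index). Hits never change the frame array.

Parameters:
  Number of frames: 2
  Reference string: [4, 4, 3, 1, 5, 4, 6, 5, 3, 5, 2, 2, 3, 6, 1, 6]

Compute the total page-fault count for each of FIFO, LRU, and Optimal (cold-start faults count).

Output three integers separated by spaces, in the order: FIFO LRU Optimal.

Answer: 11 12 9

Derivation:
--- FIFO ---
  step 0: ref 4 -> FAULT, frames=[4,-] (faults so far: 1)
  step 1: ref 4 -> HIT, frames=[4,-] (faults so far: 1)
  step 2: ref 3 -> FAULT, frames=[4,3] (faults so far: 2)
  step 3: ref 1 -> FAULT, evict 4, frames=[1,3] (faults so far: 3)
  step 4: ref 5 -> FAULT, evict 3, frames=[1,5] (faults so far: 4)
  step 5: ref 4 -> FAULT, evict 1, frames=[4,5] (faults so far: 5)
  step 6: ref 6 -> FAULT, evict 5, frames=[4,6] (faults so far: 6)
  step 7: ref 5 -> FAULT, evict 4, frames=[5,6] (faults so far: 7)
  step 8: ref 3 -> FAULT, evict 6, frames=[5,3] (faults so far: 8)
  step 9: ref 5 -> HIT, frames=[5,3] (faults so far: 8)
  step 10: ref 2 -> FAULT, evict 5, frames=[2,3] (faults so far: 9)
  step 11: ref 2 -> HIT, frames=[2,3] (faults so far: 9)
  step 12: ref 3 -> HIT, frames=[2,3] (faults so far: 9)
  step 13: ref 6 -> FAULT, evict 3, frames=[2,6] (faults so far: 10)
  step 14: ref 1 -> FAULT, evict 2, frames=[1,6] (faults so far: 11)
  step 15: ref 6 -> HIT, frames=[1,6] (faults so far: 11)
  FIFO total faults: 11
--- LRU ---
  step 0: ref 4 -> FAULT, frames=[4,-] (faults so far: 1)
  step 1: ref 4 -> HIT, frames=[4,-] (faults so far: 1)
  step 2: ref 3 -> FAULT, frames=[4,3] (faults so far: 2)
  step 3: ref 1 -> FAULT, evict 4, frames=[1,3] (faults so far: 3)
  step 4: ref 5 -> FAULT, evict 3, frames=[1,5] (faults so far: 4)
  step 5: ref 4 -> FAULT, evict 1, frames=[4,5] (faults so far: 5)
  step 6: ref 6 -> FAULT, evict 5, frames=[4,6] (faults so far: 6)
  step 7: ref 5 -> FAULT, evict 4, frames=[5,6] (faults so far: 7)
  step 8: ref 3 -> FAULT, evict 6, frames=[5,3] (faults so far: 8)
  step 9: ref 5 -> HIT, frames=[5,3] (faults so far: 8)
  step 10: ref 2 -> FAULT, evict 3, frames=[5,2] (faults so far: 9)
  step 11: ref 2 -> HIT, frames=[5,2] (faults so far: 9)
  step 12: ref 3 -> FAULT, evict 5, frames=[3,2] (faults so far: 10)
  step 13: ref 6 -> FAULT, evict 2, frames=[3,6] (faults so far: 11)
  step 14: ref 1 -> FAULT, evict 3, frames=[1,6] (faults so far: 12)
  step 15: ref 6 -> HIT, frames=[1,6] (faults so far: 12)
  LRU total faults: 12
--- Optimal ---
  step 0: ref 4 -> FAULT, frames=[4,-] (faults so far: 1)
  step 1: ref 4 -> HIT, frames=[4,-] (faults so far: 1)
  step 2: ref 3 -> FAULT, frames=[4,3] (faults so far: 2)
  step 3: ref 1 -> FAULT, evict 3, frames=[4,1] (faults so far: 3)
  step 4: ref 5 -> FAULT, evict 1, frames=[4,5] (faults so far: 4)
  step 5: ref 4 -> HIT, frames=[4,5] (faults so far: 4)
  step 6: ref 6 -> FAULT, evict 4, frames=[6,5] (faults so far: 5)
  step 7: ref 5 -> HIT, frames=[6,5] (faults so far: 5)
  step 8: ref 3 -> FAULT, evict 6, frames=[3,5] (faults so far: 6)
  step 9: ref 5 -> HIT, frames=[3,5] (faults so far: 6)
  step 10: ref 2 -> FAULT, evict 5, frames=[3,2] (faults so far: 7)
  step 11: ref 2 -> HIT, frames=[3,2] (faults so far: 7)
  step 12: ref 3 -> HIT, frames=[3,2] (faults so far: 7)
  step 13: ref 6 -> FAULT, evict 2, frames=[3,6] (faults so far: 8)
  step 14: ref 1 -> FAULT, evict 3, frames=[1,6] (faults so far: 9)
  step 15: ref 6 -> HIT, frames=[1,6] (faults so far: 9)
  Optimal total faults: 9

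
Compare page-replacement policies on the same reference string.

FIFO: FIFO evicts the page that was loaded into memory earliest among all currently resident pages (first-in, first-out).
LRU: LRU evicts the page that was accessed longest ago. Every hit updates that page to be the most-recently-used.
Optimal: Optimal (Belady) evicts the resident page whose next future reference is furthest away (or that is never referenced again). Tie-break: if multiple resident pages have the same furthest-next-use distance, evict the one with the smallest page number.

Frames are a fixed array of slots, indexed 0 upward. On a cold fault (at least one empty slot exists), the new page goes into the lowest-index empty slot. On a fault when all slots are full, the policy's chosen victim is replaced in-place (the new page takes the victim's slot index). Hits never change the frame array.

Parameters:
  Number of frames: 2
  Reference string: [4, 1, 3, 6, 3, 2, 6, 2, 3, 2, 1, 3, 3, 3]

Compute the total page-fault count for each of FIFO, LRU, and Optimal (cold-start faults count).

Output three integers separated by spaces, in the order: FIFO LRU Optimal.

--- FIFO ---
  step 0: ref 4 -> FAULT, frames=[4,-] (faults so far: 1)
  step 1: ref 1 -> FAULT, frames=[4,1] (faults so far: 2)
  step 2: ref 3 -> FAULT, evict 4, frames=[3,1] (faults so far: 3)
  step 3: ref 6 -> FAULT, evict 1, frames=[3,6] (faults so far: 4)
  step 4: ref 3 -> HIT, frames=[3,6] (faults so far: 4)
  step 5: ref 2 -> FAULT, evict 3, frames=[2,6] (faults so far: 5)
  step 6: ref 6 -> HIT, frames=[2,6] (faults so far: 5)
  step 7: ref 2 -> HIT, frames=[2,6] (faults so far: 5)
  step 8: ref 3 -> FAULT, evict 6, frames=[2,3] (faults so far: 6)
  step 9: ref 2 -> HIT, frames=[2,3] (faults so far: 6)
  step 10: ref 1 -> FAULT, evict 2, frames=[1,3] (faults so far: 7)
  step 11: ref 3 -> HIT, frames=[1,3] (faults so far: 7)
  step 12: ref 3 -> HIT, frames=[1,3] (faults so far: 7)
  step 13: ref 3 -> HIT, frames=[1,3] (faults so far: 7)
  FIFO total faults: 7
--- LRU ---
  step 0: ref 4 -> FAULT, frames=[4,-] (faults so far: 1)
  step 1: ref 1 -> FAULT, frames=[4,1] (faults so far: 2)
  step 2: ref 3 -> FAULT, evict 4, frames=[3,1] (faults so far: 3)
  step 3: ref 6 -> FAULT, evict 1, frames=[3,6] (faults so far: 4)
  step 4: ref 3 -> HIT, frames=[3,6] (faults so far: 4)
  step 5: ref 2 -> FAULT, evict 6, frames=[3,2] (faults so far: 5)
  step 6: ref 6 -> FAULT, evict 3, frames=[6,2] (faults so far: 6)
  step 7: ref 2 -> HIT, frames=[6,2] (faults so far: 6)
  step 8: ref 3 -> FAULT, evict 6, frames=[3,2] (faults so far: 7)
  step 9: ref 2 -> HIT, frames=[3,2] (faults so far: 7)
  step 10: ref 1 -> FAULT, evict 3, frames=[1,2] (faults so far: 8)
  step 11: ref 3 -> FAULT, evict 2, frames=[1,3] (faults so far: 9)
  step 12: ref 3 -> HIT, frames=[1,3] (faults so far: 9)
  step 13: ref 3 -> HIT, frames=[1,3] (faults so far: 9)
  LRU total faults: 9
--- Optimal ---
  step 0: ref 4 -> FAULT, frames=[4,-] (faults so far: 1)
  step 1: ref 1 -> FAULT, frames=[4,1] (faults so far: 2)
  step 2: ref 3 -> FAULT, evict 4, frames=[3,1] (faults so far: 3)
  step 3: ref 6 -> FAULT, evict 1, frames=[3,6] (faults so far: 4)
  step 4: ref 3 -> HIT, frames=[3,6] (faults so far: 4)
  step 5: ref 2 -> FAULT, evict 3, frames=[2,6] (faults so far: 5)
  step 6: ref 6 -> HIT, frames=[2,6] (faults so far: 5)
  step 7: ref 2 -> HIT, frames=[2,6] (faults so far: 5)
  step 8: ref 3 -> FAULT, evict 6, frames=[2,3] (faults so far: 6)
  step 9: ref 2 -> HIT, frames=[2,3] (faults so far: 6)
  step 10: ref 1 -> FAULT, evict 2, frames=[1,3] (faults so far: 7)
  step 11: ref 3 -> HIT, frames=[1,3] (faults so far: 7)
  step 12: ref 3 -> HIT, frames=[1,3] (faults so far: 7)
  step 13: ref 3 -> HIT, frames=[1,3] (faults so far: 7)
  Optimal total faults: 7

Answer: 7 9 7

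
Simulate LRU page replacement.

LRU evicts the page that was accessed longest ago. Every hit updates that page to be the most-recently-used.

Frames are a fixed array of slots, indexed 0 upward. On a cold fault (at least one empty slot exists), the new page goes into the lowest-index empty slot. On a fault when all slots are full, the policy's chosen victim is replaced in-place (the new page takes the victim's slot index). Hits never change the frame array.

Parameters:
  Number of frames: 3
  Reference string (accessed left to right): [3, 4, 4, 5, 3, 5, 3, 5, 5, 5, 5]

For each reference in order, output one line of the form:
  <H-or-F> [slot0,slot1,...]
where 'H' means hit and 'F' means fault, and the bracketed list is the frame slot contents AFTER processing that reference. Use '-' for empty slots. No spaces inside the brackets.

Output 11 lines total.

F [3,-,-]
F [3,4,-]
H [3,4,-]
F [3,4,5]
H [3,4,5]
H [3,4,5]
H [3,4,5]
H [3,4,5]
H [3,4,5]
H [3,4,5]
H [3,4,5]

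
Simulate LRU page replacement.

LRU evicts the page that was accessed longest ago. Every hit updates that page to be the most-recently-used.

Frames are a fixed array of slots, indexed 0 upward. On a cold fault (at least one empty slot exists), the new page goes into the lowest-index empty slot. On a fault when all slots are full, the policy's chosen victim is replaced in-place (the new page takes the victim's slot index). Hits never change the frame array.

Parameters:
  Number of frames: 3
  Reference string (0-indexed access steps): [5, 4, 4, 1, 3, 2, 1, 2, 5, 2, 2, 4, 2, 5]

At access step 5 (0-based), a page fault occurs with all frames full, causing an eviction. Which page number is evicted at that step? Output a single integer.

Step 0: ref 5 -> FAULT, frames=[5,-,-]
Step 1: ref 4 -> FAULT, frames=[5,4,-]
Step 2: ref 4 -> HIT, frames=[5,4,-]
Step 3: ref 1 -> FAULT, frames=[5,4,1]
Step 4: ref 3 -> FAULT, evict 5, frames=[3,4,1]
Step 5: ref 2 -> FAULT, evict 4, frames=[3,2,1]
At step 5: evicted page 4

Answer: 4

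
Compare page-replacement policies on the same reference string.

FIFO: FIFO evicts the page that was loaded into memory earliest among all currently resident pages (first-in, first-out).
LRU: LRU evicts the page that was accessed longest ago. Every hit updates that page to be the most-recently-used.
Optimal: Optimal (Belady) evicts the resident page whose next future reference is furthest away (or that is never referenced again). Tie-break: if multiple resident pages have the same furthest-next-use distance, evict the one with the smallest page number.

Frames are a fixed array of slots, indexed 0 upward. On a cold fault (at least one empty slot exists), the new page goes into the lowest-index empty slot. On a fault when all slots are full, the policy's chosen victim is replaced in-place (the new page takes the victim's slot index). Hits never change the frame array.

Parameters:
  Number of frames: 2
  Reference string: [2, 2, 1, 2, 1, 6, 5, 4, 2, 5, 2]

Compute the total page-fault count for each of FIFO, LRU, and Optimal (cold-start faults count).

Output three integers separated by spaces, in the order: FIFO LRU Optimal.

Answer: 7 7 6

Derivation:
--- FIFO ---
  step 0: ref 2 -> FAULT, frames=[2,-] (faults so far: 1)
  step 1: ref 2 -> HIT, frames=[2,-] (faults so far: 1)
  step 2: ref 1 -> FAULT, frames=[2,1] (faults so far: 2)
  step 3: ref 2 -> HIT, frames=[2,1] (faults so far: 2)
  step 4: ref 1 -> HIT, frames=[2,1] (faults so far: 2)
  step 5: ref 6 -> FAULT, evict 2, frames=[6,1] (faults so far: 3)
  step 6: ref 5 -> FAULT, evict 1, frames=[6,5] (faults so far: 4)
  step 7: ref 4 -> FAULT, evict 6, frames=[4,5] (faults so far: 5)
  step 8: ref 2 -> FAULT, evict 5, frames=[4,2] (faults so far: 6)
  step 9: ref 5 -> FAULT, evict 4, frames=[5,2] (faults so far: 7)
  step 10: ref 2 -> HIT, frames=[5,2] (faults so far: 7)
  FIFO total faults: 7
--- LRU ---
  step 0: ref 2 -> FAULT, frames=[2,-] (faults so far: 1)
  step 1: ref 2 -> HIT, frames=[2,-] (faults so far: 1)
  step 2: ref 1 -> FAULT, frames=[2,1] (faults so far: 2)
  step 3: ref 2 -> HIT, frames=[2,1] (faults so far: 2)
  step 4: ref 1 -> HIT, frames=[2,1] (faults so far: 2)
  step 5: ref 6 -> FAULT, evict 2, frames=[6,1] (faults so far: 3)
  step 6: ref 5 -> FAULT, evict 1, frames=[6,5] (faults so far: 4)
  step 7: ref 4 -> FAULT, evict 6, frames=[4,5] (faults so far: 5)
  step 8: ref 2 -> FAULT, evict 5, frames=[4,2] (faults so far: 6)
  step 9: ref 5 -> FAULT, evict 4, frames=[5,2] (faults so far: 7)
  step 10: ref 2 -> HIT, frames=[5,2] (faults so far: 7)
  LRU total faults: 7
--- Optimal ---
  step 0: ref 2 -> FAULT, frames=[2,-] (faults so far: 1)
  step 1: ref 2 -> HIT, frames=[2,-] (faults so far: 1)
  step 2: ref 1 -> FAULT, frames=[2,1] (faults so far: 2)
  step 3: ref 2 -> HIT, frames=[2,1] (faults so far: 2)
  step 4: ref 1 -> HIT, frames=[2,1] (faults so far: 2)
  step 5: ref 6 -> FAULT, evict 1, frames=[2,6] (faults so far: 3)
  step 6: ref 5 -> FAULT, evict 6, frames=[2,5] (faults so far: 4)
  step 7: ref 4 -> FAULT, evict 5, frames=[2,4] (faults so far: 5)
  step 8: ref 2 -> HIT, frames=[2,4] (faults so far: 5)
  step 9: ref 5 -> FAULT, evict 4, frames=[2,5] (faults so far: 6)
  step 10: ref 2 -> HIT, frames=[2,5] (faults so far: 6)
  Optimal total faults: 6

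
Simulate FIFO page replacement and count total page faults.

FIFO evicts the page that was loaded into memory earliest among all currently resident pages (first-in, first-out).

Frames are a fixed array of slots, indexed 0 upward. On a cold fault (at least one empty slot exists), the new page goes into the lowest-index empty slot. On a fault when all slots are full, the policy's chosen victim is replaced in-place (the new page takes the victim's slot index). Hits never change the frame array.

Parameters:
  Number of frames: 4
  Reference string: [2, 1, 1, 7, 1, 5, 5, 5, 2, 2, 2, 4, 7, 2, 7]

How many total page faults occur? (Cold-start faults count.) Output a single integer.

Step 0: ref 2 → FAULT, frames=[2,-,-,-]
Step 1: ref 1 → FAULT, frames=[2,1,-,-]
Step 2: ref 1 → HIT, frames=[2,1,-,-]
Step 3: ref 7 → FAULT, frames=[2,1,7,-]
Step 4: ref 1 → HIT, frames=[2,1,7,-]
Step 5: ref 5 → FAULT, frames=[2,1,7,5]
Step 6: ref 5 → HIT, frames=[2,1,7,5]
Step 7: ref 5 → HIT, frames=[2,1,7,5]
Step 8: ref 2 → HIT, frames=[2,1,7,5]
Step 9: ref 2 → HIT, frames=[2,1,7,5]
Step 10: ref 2 → HIT, frames=[2,1,7,5]
Step 11: ref 4 → FAULT (evict 2), frames=[4,1,7,5]
Step 12: ref 7 → HIT, frames=[4,1,7,5]
Step 13: ref 2 → FAULT (evict 1), frames=[4,2,7,5]
Step 14: ref 7 → HIT, frames=[4,2,7,5]
Total faults: 6

Answer: 6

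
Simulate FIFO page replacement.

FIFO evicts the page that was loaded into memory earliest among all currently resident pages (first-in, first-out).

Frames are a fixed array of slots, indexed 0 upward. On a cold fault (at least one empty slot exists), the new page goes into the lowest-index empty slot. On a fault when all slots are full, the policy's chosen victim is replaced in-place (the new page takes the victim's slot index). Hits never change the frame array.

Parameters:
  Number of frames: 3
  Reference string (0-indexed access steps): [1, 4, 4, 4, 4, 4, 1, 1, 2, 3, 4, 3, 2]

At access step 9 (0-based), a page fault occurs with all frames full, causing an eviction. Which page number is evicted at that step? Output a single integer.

Answer: 1

Derivation:
Step 0: ref 1 -> FAULT, frames=[1,-,-]
Step 1: ref 4 -> FAULT, frames=[1,4,-]
Step 2: ref 4 -> HIT, frames=[1,4,-]
Step 3: ref 4 -> HIT, frames=[1,4,-]
Step 4: ref 4 -> HIT, frames=[1,4,-]
Step 5: ref 4 -> HIT, frames=[1,4,-]
Step 6: ref 1 -> HIT, frames=[1,4,-]
Step 7: ref 1 -> HIT, frames=[1,4,-]
Step 8: ref 2 -> FAULT, frames=[1,4,2]
Step 9: ref 3 -> FAULT, evict 1, frames=[3,4,2]
At step 9: evicted page 1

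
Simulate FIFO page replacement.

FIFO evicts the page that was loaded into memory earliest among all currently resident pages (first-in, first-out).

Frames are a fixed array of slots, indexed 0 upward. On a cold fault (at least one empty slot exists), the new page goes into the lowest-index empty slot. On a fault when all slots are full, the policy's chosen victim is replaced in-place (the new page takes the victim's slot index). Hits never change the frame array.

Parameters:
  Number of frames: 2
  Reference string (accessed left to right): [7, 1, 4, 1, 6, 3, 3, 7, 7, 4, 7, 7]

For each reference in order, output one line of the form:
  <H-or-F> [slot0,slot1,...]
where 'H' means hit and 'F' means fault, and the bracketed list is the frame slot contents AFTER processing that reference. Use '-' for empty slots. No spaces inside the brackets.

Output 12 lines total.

F [7,-]
F [7,1]
F [4,1]
H [4,1]
F [4,6]
F [3,6]
H [3,6]
F [3,7]
H [3,7]
F [4,7]
H [4,7]
H [4,7]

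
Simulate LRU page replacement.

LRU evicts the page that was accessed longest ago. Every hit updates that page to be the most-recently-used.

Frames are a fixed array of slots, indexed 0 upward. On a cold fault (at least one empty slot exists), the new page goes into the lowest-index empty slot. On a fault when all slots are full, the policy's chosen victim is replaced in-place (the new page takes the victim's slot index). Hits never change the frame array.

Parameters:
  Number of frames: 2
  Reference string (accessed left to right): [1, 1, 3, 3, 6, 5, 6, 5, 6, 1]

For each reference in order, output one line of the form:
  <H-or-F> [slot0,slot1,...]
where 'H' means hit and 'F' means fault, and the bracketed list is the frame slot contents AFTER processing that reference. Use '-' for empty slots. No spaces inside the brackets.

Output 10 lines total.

F [1,-]
H [1,-]
F [1,3]
H [1,3]
F [6,3]
F [6,5]
H [6,5]
H [6,5]
H [6,5]
F [6,1]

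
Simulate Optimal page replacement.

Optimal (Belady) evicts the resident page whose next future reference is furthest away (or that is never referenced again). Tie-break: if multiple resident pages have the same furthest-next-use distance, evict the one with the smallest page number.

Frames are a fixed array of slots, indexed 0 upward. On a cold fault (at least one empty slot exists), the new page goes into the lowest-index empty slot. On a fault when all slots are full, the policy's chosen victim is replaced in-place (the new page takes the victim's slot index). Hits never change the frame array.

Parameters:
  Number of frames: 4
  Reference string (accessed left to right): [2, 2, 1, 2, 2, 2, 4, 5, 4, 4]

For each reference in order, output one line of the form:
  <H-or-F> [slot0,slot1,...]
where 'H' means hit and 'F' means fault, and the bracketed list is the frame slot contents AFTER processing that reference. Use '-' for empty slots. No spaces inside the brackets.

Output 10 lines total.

F [2,-,-,-]
H [2,-,-,-]
F [2,1,-,-]
H [2,1,-,-]
H [2,1,-,-]
H [2,1,-,-]
F [2,1,4,-]
F [2,1,4,5]
H [2,1,4,5]
H [2,1,4,5]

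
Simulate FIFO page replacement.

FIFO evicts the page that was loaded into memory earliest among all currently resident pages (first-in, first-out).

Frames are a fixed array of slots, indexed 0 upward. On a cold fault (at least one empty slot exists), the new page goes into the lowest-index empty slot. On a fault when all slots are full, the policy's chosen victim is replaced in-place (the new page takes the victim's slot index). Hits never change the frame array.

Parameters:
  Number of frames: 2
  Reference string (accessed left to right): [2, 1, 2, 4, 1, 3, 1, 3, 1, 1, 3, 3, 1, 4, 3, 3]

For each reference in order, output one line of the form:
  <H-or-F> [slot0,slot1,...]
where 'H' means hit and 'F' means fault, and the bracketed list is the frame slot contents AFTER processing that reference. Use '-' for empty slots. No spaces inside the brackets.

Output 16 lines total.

F [2,-]
F [2,1]
H [2,1]
F [4,1]
H [4,1]
F [4,3]
F [1,3]
H [1,3]
H [1,3]
H [1,3]
H [1,3]
H [1,3]
H [1,3]
F [1,4]
F [3,4]
H [3,4]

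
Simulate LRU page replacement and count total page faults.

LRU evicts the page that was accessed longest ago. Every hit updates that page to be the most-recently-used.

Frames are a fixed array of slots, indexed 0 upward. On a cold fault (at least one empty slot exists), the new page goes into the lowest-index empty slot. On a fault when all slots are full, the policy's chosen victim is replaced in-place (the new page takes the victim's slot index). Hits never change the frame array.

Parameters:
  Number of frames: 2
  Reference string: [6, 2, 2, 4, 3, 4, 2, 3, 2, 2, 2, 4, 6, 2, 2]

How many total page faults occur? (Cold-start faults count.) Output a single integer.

Step 0: ref 6 → FAULT, frames=[6,-]
Step 1: ref 2 → FAULT, frames=[6,2]
Step 2: ref 2 → HIT, frames=[6,2]
Step 3: ref 4 → FAULT (evict 6), frames=[4,2]
Step 4: ref 3 → FAULT (evict 2), frames=[4,3]
Step 5: ref 4 → HIT, frames=[4,3]
Step 6: ref 2 → FAULT (evict 3), frames=[4,2]
Step 7: ref 3 → FAULT (evict 4), frames=[3,2]
Step 8: ref 2 → HIT, frames=[3,2]
Step 9: ref 2 → HIT, frames=[3,2]
Step 10: ref 2 → HIT, frames=[3,2]
Step 11: ref 4 → FAULT (evict 3), frames=[4,2]
Step 12: ref 6 → FAULT (evict 2), frames=[4,6]
Step 13: ref 2 → FAULT (evict 4), frames=[2,6]
Step 14: ref 2 → HIT, frames=[2,6]
Total faults: 9

Answer: 9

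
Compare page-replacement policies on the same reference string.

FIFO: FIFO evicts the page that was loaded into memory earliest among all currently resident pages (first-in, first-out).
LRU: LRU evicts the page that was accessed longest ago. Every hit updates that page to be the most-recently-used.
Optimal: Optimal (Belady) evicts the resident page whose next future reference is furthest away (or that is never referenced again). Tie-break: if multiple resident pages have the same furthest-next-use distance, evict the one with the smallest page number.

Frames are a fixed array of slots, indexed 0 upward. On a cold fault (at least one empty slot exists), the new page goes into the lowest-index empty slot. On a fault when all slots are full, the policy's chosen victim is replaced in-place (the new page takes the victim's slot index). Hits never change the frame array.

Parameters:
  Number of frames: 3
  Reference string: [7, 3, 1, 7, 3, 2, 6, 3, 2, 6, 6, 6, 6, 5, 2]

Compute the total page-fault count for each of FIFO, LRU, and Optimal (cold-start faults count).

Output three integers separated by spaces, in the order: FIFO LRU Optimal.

Answer: 8 6 6

Derivation:
--- FIFO ---
  step 0: ref 7 -> FAULT, frames=[7,-,-] (faults so far: 1)
  step 1: ref 3 -> FAULT, frames=[7,3,-] (faults so far: 2)
  step 2: ref 1 -> FAULT, frames=[7,3,1] (faults so far: 3)
  step 3: ref 7 -> HIT, frames=[7,3,1] (faults so far: 3)
  step 4: ref 3 -> HIT, frames=[7,3,1] (faults so far: 3)
  step 5: ref 2 -> FAULT, evict 7, frames=[2,3,1] (faults so far: 4)
  step 6: ref 6 -> FAULT, evict 3, frames=[2,6,1] (faults so far: 5)
  step 7: ref 3 -> FAULT, evict 1, frames=[2,6,3] (faults so far: 6)
  step 8: ref 2 -> HIT, frames=[2,6,3] (faults so far: 6)
  step 9: ref 6 -> HIT, frames=[2,6,3] (faults so far: 6)
  step 10: ref 6 -> HIT, frames=[2,6,3] (faults so far: 6)
  step 11: ref 6 -> HIT, frames=[2,6,3] (faults so far: 6)
  step 12: ref 6 -> HIT, frames=[2,6,3] (faults so far: 6)
  step 13: ref 5 -> FAULT, evict 2, frames=[5,6,3] (faults so far: 7)
  step 14: ref 2 -> FAULT, evict 6, frames=[5,2,3] (faults so far: 8)
  FIFO total faults: 8
--- LRU ---
  step 0: ref 7 -> FAULT, frames=[7,-,-] (faults so far: 1)
  step 1: ref 3 -> FAULT, frames=[7,3,-] (faults so far: 2)
  step 2: ref 1 -> FAULT, frames=[7,3,1] (faults so far: 3)
  step 3: ref 7 -> HIT, frames=[7,3,1] (faults so far: 3)
  step 4: ref 3 -> HIT, frames=[7,3,1] (faults so far: 3)
  step 5: ref 2 -> FAULT, evict 1, frames=[7,3,2] (faults so far: 4)
  step 6: ref 6 -> FAULT, evict 7, frames=[6,3,2] (faults so far: 5)
  step 7: ref 3 -> HIT, frames=[6,3,2] (faults so far: 5)
  step 8: ref 2 -> HIT, frames=[6,3,2] (faults so far: 5)
  step 9: ref 6 -> HIT, frames=[6,3,2] (faults so far: 5)
  step 10: ref 6 -> HIT, frames=[6,3,2] (faults so far: 5)
  step 11: ref 6 -> HIT, frames=[6,3,2] (faults so far: 5)
  step 12: ref 6 -> HIT, frames=[6,3,2] (faults so far: 5)
  step 13: ref 5 -> FAULT, evict 3, frames=[6,5,2] (faults so far: 6)
  step 14: ref 2 -> HIT, frames=[6,5,2] (faults so far: 6)
  LRU total faults: 6
--- Optimal ---
  step 0: ref 7 -> FAULT, frames=[7,-,-] (faults so far: 1)
  step 1: ref 3 -> FAULT, frames=[7,3,-] (faults so far: 2)
  step 2: ref 1 -> FAULT, frames=[7,3,1] (faults so far: 3)
  step 3: ref 7 -> HIT, frames=[7,3,1] (faults so far: 3)
  step 4: ref 3 -> HIT, frames=[7,3,1] (faults so far: 3)
  step 5: ref 2 -> FAULT, evict 1, frames=[7,3,2] (faults so far: 4)
  step 6: ref 6 -> FAULT, evict 7, frames=[6,3,2] (faults so far: 5)
  step 7: ref 3 -> HIT, frames=[6,3,2] (faults so far: 5)
  step 8: ref 2 -> HIT, frames=[6,3,2] (faults so far: 5)
  step 9: ref 6 -> HIT, frames=[6,3,2] (faults so far: 5)
  step 10: ref 6 -> HIT, frames=[6,3,2] (faults so far: 5)
  step 11: ref 6 -> HIT, frames=[6,3,2] (faults so far: 5)
  step 12: ref 6 -> HIT, frames=[6,3,2] (faults so far: 5)
  step 13: ref 5 -> FAULT, evict 3, frames=[6,5,2] (faults so far: 6)
  step 14: ref 2 -> HIT, frames=[6,5,2] (faults so far: 6)
  Optimal total faults: 6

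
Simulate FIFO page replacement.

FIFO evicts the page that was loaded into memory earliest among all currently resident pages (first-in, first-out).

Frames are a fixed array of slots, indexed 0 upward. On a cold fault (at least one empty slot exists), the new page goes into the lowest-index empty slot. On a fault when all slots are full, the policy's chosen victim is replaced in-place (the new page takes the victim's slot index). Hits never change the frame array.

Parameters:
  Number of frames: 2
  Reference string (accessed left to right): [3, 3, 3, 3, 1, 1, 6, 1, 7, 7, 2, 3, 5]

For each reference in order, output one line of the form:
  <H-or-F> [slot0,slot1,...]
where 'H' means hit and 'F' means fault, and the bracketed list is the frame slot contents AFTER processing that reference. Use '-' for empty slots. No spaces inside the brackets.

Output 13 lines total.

F [3,-]
H [3,-]
H [3,-]
H [3,-]
F [3,1]
H [3,1]
F [6,1]
H [6,1]
F [6,7]
H [6,7]
F [2,7]
F [2,3]
F [5,3]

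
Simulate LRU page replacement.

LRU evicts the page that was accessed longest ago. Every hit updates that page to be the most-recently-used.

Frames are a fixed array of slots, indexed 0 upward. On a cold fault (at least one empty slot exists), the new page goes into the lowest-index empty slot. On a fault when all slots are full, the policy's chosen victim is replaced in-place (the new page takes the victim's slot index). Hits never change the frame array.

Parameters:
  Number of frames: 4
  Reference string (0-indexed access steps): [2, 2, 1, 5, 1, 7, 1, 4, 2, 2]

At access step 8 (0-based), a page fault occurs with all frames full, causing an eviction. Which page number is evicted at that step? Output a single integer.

Answer: 5

Derivation:
Step 0: ref 2 -> FAULT, frames=[2,-,-,-]
Step 1: ref 2 -> HIT, frames=[2,-,-,-]
Step 2: ref 1 -> FAULT, frames=[2,1,-,-]
Step 3: ref 5 -> FAULT, frames=[2,1,5,-]
Step 4: ref 1 -> HIT, frames=[2,1,5,-]
Step 5: ref 7 -> FAULT, frames=[2,1,5,7]
Step 6: ref 1 -> HIT, frames=[2,1,5,7]
Step 7: ref 4 -> FAULT, evict 2, frames=[4,1,5,7]
Step 8: ref 2 -> FAULT, evict 5, frames=[4,1,2,7]
At step 8: evicted page 5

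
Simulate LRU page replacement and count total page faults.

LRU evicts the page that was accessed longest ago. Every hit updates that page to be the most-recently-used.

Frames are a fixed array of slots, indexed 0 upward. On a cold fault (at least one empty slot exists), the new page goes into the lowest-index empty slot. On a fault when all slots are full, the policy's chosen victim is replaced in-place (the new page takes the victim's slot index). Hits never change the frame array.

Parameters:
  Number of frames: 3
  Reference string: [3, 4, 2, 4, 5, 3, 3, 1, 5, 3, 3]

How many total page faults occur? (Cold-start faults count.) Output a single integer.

Step 0: ref 3 → FAULT, frames=[3,-,-]
Step 1: ref 4 → FAULT, frames=[3,4,-]
Step 2: ref 2 → FAULT, frames=[3,4,2]
Step 3: ref 4 → HIT, frames=[3,4,2]
Step 4: ref 5 → FAULT (evict 3), frames=[5,4,2]
Step 5: ref 3 → FAULT (evict 2), frames=[5,4,3]
Step 6: ref 3 → HIT, frames=[5,4,3]
Step 7: ref 1 → FAULT (evict 4), frames=[5,1,3]
Step 8: ref 5 → HIT, frames=[5,1,3]
Step 9: ref 3 → HIT, frames=[5,1,3]
Step 10: ref 3 → HIT, frames=[5,1,3]
Total faults: 6

Answer: 6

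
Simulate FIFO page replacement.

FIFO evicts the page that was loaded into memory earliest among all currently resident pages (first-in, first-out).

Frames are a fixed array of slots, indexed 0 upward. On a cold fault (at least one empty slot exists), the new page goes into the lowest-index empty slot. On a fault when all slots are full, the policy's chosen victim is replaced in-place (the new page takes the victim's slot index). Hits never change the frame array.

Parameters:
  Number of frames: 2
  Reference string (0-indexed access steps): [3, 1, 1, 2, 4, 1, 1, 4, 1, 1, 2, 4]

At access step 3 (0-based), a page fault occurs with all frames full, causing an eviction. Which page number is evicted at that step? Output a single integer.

Step 0: ref 3 -> FAULT, frames=[3,-]
Step 1: ref 1 -> FAULT, frames=[3,1]
Step 2: ref 1 -> HIT, frames=[3,1]
Step 3: ref 2 -> FAULT, evict 3, frames=[2,1]
At step 3: evicted page 3

Answer: 3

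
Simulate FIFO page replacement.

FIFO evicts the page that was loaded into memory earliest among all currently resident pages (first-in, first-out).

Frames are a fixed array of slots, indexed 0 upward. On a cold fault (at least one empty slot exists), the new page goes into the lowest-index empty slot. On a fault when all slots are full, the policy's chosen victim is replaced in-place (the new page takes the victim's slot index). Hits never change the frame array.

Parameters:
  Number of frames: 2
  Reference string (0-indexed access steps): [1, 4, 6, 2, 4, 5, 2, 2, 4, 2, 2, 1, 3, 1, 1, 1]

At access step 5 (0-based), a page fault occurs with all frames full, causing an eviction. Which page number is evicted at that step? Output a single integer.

Step 0: ref 1 -> FAULT, frames=[1,-]
Step 1: ref 4 -> FAULT, frames=[1,4]
Step 2: ref 6 -> FAULT, evict 1, frames=[6,4]
Step 3: ref 2 -> FAULT, evict 4, frames=[6,2]
Step 4: ref 4 -> FAULT, evict 6, frames=[4,2]
Step 5: ref 5 -> FAULT, evict 2, frames=[4,5]
At step 5: evicted page 2

Answer: 2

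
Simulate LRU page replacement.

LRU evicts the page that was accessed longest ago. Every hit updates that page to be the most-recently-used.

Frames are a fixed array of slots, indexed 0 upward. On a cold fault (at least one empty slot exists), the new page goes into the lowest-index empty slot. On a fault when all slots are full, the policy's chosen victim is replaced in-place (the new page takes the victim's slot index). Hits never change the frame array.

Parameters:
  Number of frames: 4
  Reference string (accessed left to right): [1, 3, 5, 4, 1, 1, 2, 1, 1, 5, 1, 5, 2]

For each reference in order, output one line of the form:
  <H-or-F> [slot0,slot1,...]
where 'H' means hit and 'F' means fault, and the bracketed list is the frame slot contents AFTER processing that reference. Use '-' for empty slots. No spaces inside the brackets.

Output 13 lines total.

F [1,-,-,-]
F [1,3,-,-]
F [1,3,5,-]
F [1,3,5,4]
H [1,3,5,4]
H [1,3,5,4]
F [1,2,5,4]
H [1,2,5,4]
H [1,2,5,4]
H [1,2,5,4]
H [1,2,5,4]
H [1,2,5,4]
H [1,2,5,4]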